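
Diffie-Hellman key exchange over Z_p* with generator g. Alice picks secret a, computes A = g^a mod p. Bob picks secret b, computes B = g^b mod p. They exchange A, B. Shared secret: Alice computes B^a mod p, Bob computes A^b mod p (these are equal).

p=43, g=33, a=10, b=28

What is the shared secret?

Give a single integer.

A = 33^10 mod 43  (bits of 10 = 1010)
  bit 0 = 1: r = r^2 * 33 mod 43 = 1^2 * 33 = 1*33 = 33
  bit 1 = 0: r = r^2 mod 43 = 33^2 = 14
  bit 2 = 1: r = r^2 * 33 mod 43 = 14^2 * 33 = 24*33 = 18
  bit 3 = 0: r = r^2 mod 43 = 18^2 = 23
  -> A = 23
B = 33^28 mod 43  (bits of 28 = 11100)
  bit 0 = 1: r = r^2 * 33 mod 43 = 1^2 * 33 = 1*33 = 33
  bit 1 = 1: r = r^2 * 33 mod 43 = 33^2 * 33 = 14*33 = 32
  bit 2 = 1: r = r^2 * 33 mod 43 = 32^2 * 33 = 35*33 = 37
  bit 3 = 0: r = r^2 mod 43 = 37^2 = 36
  bit 4 = 0: r = r^2 mod 43 = 36^2 = 6
  -> B = 6
s = B^a = 6^10 mod 43  (bits of 10 = 1010)
  bit 0 = 1: r = r^2 * 6 mod 43 = 1^2 * 6 = 1*6 = 6
  bit 1 = 0: r = r^2 mod 43 = 6^2 = 36
  bit 2 = 1: r = r^2 * 6 mod 43 = 36^2 * 6 = 6*6 = 36
  bit 3 = 0: r = r^2 mod 43 = 36^2 = 6
  -> s = B^a = 6

Answer: 6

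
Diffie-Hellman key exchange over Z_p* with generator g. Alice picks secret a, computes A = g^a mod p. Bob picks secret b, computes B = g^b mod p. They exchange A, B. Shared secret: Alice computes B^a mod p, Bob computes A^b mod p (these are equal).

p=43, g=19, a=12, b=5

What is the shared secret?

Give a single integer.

Answer: 41

Derivation:
A = 19^12 mod 43  (bits of 12 = 1100)
  bit 0 = 1: r = r^2 * 19 mod 43 = 1^2 * 19 = 1*19 = 19
  bit 1 = 1: r = r^2 * 19 mod 43 = 19^2 * 19 = 17*19 = 22
  bit 2 = 0: r = r^2 mod 43 = 22^2 = 11
  bit 3 = 0: r = r^2 mod 43 = 11^2 = 35
  -> A = 35
B = 19^5 mod 43  (bits of 5 = 101)
  bit 0 = 1: r = r^2 * 19 mod 43 = 1^2 * 19 = 1*19 = 19
  bit 1 = 0: r = r^2 mod 43 = 19^2 = 17
  bit 2 = 1: r = r^2 * 19 mod 43 = 17^2 * 19 = 31*19 = 30
  -> B = 30
s = B^a = 30^12 mod 43  (bits of 12 = 1100)
  bit 0 = 1: r = r^2 * 30 mod 43 = 1^2 * 30 = 1*30 = 30
  bit 1 = 1: r = r^2 * 30 mod 43 = 30^2 * 30 = 40*30 = 39
  bit 2 = 0: r = r^2 mod 43 = 39^2 = 16
  bit 3 = 0: r = r^2 mod 43 = 16^2 = 41
  -> s = B^a = 41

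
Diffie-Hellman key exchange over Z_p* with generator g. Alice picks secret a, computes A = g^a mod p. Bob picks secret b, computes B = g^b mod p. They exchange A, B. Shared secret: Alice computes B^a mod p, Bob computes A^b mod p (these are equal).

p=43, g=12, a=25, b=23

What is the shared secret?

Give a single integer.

Answer: 29

Derivation:
A = 12^25 mod 43  (bits of 25 = 11001)
  bit 0 = 1: r = r^2 * 12 mod 43 = 1^2 * 12 = 1*12 = 12
  bit 1 = 1: r = r^2 * 12 mod 43 = 12^2 * 12 = 15*12 = 8
  bit 2 = 0: r = r^2 mod 43 = 8^2 = 21
  bit 3 = 0: r = r^2 mod 43 = 21^2 = 11
  bit 4 = 1: r = r^2 * 12 mod 43 = 11^2 * 12 = 35*12 = 33
  -> A = 33
B = 12^23 mod 43  (bits of 23 = 10111)
  bit 0 = 1: r = r^2 * 12 mod 43 = 1^2 * 12 = 1*12 = 12
  bit 1 = 0: r = r^2 mod 43 = 12^2 = 15
  bit 2 = 1: r = r^2 * 12 mod 43 = 15^2 * 12 = 10*12 = 34
  bit 3 = 1: r = r^2 * 12 mod 43 = 34^2 * 12 = 38*12 = 26
  bit 4 = 1: r = r^2 * 12 mod 43 = 26^2 * 12 = 31*12 = 28
  -> B = 28
s = B^a = 28^25 mod 43  (bits of 25 = 11001)
  bit 0 = 1: r = r^2 * 28 mod 43 = 1^2 * 28 = 1*28 = 28
  bit 1 = 1: r = r^2 * 28 mod 43 = 28^2 * 28 = 10*28 = 22
  bit 2 = 0: r = r^2 mod 43 = 22^2 = 11
  bit 3 = 0: r = r^2 mod 43 = 11^2 = 35
  bit 4 = 1: r = r^2 * 28 mod 43 = 35^2 * 28 = 21*28 = 29
  -> s = B^a = 29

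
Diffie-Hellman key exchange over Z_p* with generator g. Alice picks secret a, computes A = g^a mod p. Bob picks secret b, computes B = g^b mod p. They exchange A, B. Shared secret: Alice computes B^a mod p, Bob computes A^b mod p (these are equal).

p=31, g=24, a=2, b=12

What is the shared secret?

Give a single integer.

Answer: 8

Derivation:
A = 24^2 mod 31  (bits of 2 = 10)
  bit 0 = 1: r = r^2 * 24 mod 31 = 1^2 * 24 = 1*24 = 24
  bit 1 = 0: r = r^2 mod 31 = 24^2 = 18
  -> A = 18
B = 24^12 mod 31  (bits of 12 = 1100)
  bit 0 = 1: r = r^2 * 24 mod 31 = 1^2 * 24 = 1*24 = 24
  bit 1 = 1: r = r^2 * 24 mod 31 = 24^2 * 24 = 18*24 = 29
  bit 2 = 0: r = r^2 mod 31 = 29^2 = 4
  bit 3 = 0: r = r^2 mod 31 = 4^2 = 16
  -> B = 16
s = B^a = 16^2 mod 31  (bits of 2 = 10)
  bit 0 = 1: r = r^2 * 16 mod 31 = 1^2 * 16 = 1*16 = 16
  bit 1 = 0: r = r^2 mod 31 = 16^2 = 8
  -> s = B^a = 8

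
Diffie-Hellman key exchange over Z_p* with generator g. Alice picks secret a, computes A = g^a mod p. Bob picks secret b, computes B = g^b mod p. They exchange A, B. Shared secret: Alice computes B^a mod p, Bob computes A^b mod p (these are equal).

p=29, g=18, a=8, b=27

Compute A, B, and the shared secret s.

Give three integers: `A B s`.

Answer: 16 21 20

Derivation:
A = 18^8 mod 29  (bits of 8 = 1000)
  bit 0 = 1: r = r^2 * 18 mod 29 = 1^2 * 18 = 1*18 = 18
  bit 1 = 0: r = r^2 mod 29 = 18^2 = 5
  bit 2 = 0: r = r^2 mod 29 = 5^2 = 25
  bit 3 = 0: r = r^2 mod 29 = 25^2 = 16
  -> A = 16
B = 18^27 mod 29  (bits of 27 = 11011)
  bit 0 = 1: r = r^2 * 18 mod 29 = 1^2 * 18 = 1*18 = 18
  bit 1 = 1: r = r^2 * 18 mod 29 = 18^2 * 18 = 5*18 = 3
  bit 2 = 0: r = r^2 mod 29 = 3^2 = 9
  bit 3 = 1: r = r^2 * 18 mod 29 = 9^2 * 18 = 23*18 = 8
  bit 4 = 1: r = r^2 * 18 mod 29 = 8^2 * 18 = 6*18 = 21
  -> B = 21
s = B^a = 21^8 mod 29  (bits of 8 = 1000)
  bit 0 = 1: r = r^2 * 21 mod 29 = 1^2 * 21 = 1*21 = 21
  bit 1 = 0: r = r^2 mod 29 = 21^2 = 6
  bit 2 = 0: r = r^2 mod 29 = 6^2 = 7
  bit 3 = 0: r = r^2 mod 29 = 7^2 = 20
  -> s = B^a = 20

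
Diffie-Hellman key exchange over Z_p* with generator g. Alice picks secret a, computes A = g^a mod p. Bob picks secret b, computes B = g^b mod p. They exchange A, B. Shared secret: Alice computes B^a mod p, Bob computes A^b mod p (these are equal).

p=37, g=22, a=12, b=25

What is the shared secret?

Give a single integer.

Answer: 26

Derivation:
A = 22^12 mod 37  (bits of 12 = 1100)
  bit 0 = 1: r = r^2 * 22 mod 37 = 1^2 * 22 = 1*22 = 22
  bit 1 = 1: r = r^2 * 22 mod 37 = 22^2 * 22 = 3*22 = 29
  bit 2 = 0: r = r^2 mod 37 = 29^2 = 27
  bit 3 = 0: r = r^2 mod 37 = 27^2 = 26
  -> A = 26
B = 22^25 mod 37  (bits of 25 = 11001)
  bit 0 = 1: r = r^2 * 22 mod 37 = 1^2 * 22 = 1*22 = 22
  bit 1 = 1: r = r^2 * 22 mod 37 = 22^2 * 22 = 3*22 = 29
  bit 2 = 0: r = r^2 mod 37 = 29^2 = 27
  bit 3 = 0: r = r^2 mod 37 = 27^2 = 26
  bit 4 = 1: r = r^2 * 22 mod 37 = 26^2 * 22 = 10*22 = 35
  -> B = 35
s = B^a = 35^12 mod 37  (bits of 12 = 1100)
  bit 0 = 1: r = r^2 * 35 mod 37 = 1^2 * 35 = 1*35 = 35
  bit 1 = 1: r = r^2 * 35 mod 37 = 35^2 * 35 = 4*35 = 29
  bit 2 = 0: r = r^2 mod 37 = 29^2 = 27
  bit 3 = 0: r = r^2 mod 37 = 27^2 = 26
  -> s = B^a = 26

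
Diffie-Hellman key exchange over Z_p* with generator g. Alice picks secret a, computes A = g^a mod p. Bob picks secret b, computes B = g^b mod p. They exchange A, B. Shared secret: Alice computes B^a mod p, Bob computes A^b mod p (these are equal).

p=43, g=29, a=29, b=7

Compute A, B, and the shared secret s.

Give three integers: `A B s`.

A = 29^29 mod 43  (bits of 29 = 11101)
  bit 0 = 1: r = r^2 * 29 mod 43 = 1^2 * 29 = 1*29 = 29
  bit 1 = 1: r = r^2 * 29 mod 43 = 29^2 * 29 = 24*29 = 8
  bit 2 = 1: r = r^2 * 29 mod 43 = 8^2 * 29 = 21*29 = 7
  bit 3 = 0: r = r^2 mod 43 = 7^2 = 6
  bit 4 = 1: r = r^2 * 29 mod 43 = 6^2 * 29 = 36*29 = 12
  -> A = 12
B = 29^7 mod 43  (bits of 7 = 111)
  bit 0 = 1: r = r^2 * 29 mod 43 = 1^2 * 29 = 1*29 = 29
  bit 1 = 1: r = r^2 * 29 mod 43 = 29^2 * 29 = 24*29 = 8
  bit 2 = 1: r = r^2 * 29 mod 43 = 8^2 * 29 = 21*29 = 7
  -> B = 7
s = B^a = 7^29 mod 43  (bits of 29 = 11101)
  bit 0 = 1: r = r^2 * 7 mod 43 = 1^2 * 7 = 1*7 = 7
  bit 1 = 1: r = r^2 * 7 mod 43 = 7^2 * 7 = 6*7 = 42
  bit 2 = 1: r = r^2 * 7 mod 43 = 42^2 * 7 = 1*7 = 7
  bit 3 = 0: r = r^2 mod 43 = 7^2 = 6
  bit 4 = 1: r = r^2 * 7 mod 43 = 6^2 * 7 = 36*7 = 37
  -> s = B^a = 37

Answer: 12 7 37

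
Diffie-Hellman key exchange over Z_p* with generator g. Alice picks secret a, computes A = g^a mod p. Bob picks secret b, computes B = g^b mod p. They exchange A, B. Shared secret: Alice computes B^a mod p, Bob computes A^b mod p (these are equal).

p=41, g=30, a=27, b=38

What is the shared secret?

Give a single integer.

A = 30^27 mod 41  (bits of 27 = 11011)
  bit 0 = 1: r = r^2 * 30 mod 41 = 1^2 * 30 = 1*30 = 30
  bit 1 = 1: r = r^2 * 30 mod 41 = 30^2 * 30 = 39*30 = 22
  bit 2 = 0: r = r^2 mod 41 = 22^2 = 33
  bit 3 = 1: r = r^2 * 30 mod 41 = 33^2 * 30 = 23*30 = 34
  bit 4 = 1: r = r^2 * 30 mod 41 = 34^2 * 30 = 8*30 = 35
  -> A = 35
B = 30^38 mod 41  (bits of 38 = 100110)
  bit 0 = 1: r = r^2 * 30 mod 41 = 1^2 * 30 = 1*30 = 30
  bit 1 = 0: r = r^2 mod 41 = 30^2 = 39
  bit 2 = 0: r = r^2 mod 41 = 39^2 = 4
  bit 3 = 1: r = r^2 * 30 mod 41 = 4^2 * 30 = 16*30 = 29
  bit 4 = 1: r = r^2 * 30 mod 41 = 29^2 * 30 = 21*30 = 15
  bit 5 = 0: r = r^2 mod 41 = 15^2 = 20
  -> B = 20
s = B^a = 20^27 mod 41  (bits of 27 = 11011)
  bit 0 = 1: r = r^2 * 20 mod 41 = 1^2 * 20 = 1*20 = 20
  bit 1 = 1: r = r^2 * 20 mod 41 = 20^2 * 20 = 31*20 = 5
  bit 2 = 0: r = r^2 mod 41 = 5^2 = 25
  bit 3 = 1: r = r^2 * 20 mod 41 = 25^2 * 20 = 10*20 = 36
  bit 4 = 1: r = r^2 * 20 mod 41 = 36^2 * 20 = 25*20 = 8
  -> s = B^a = 8

Answer: 8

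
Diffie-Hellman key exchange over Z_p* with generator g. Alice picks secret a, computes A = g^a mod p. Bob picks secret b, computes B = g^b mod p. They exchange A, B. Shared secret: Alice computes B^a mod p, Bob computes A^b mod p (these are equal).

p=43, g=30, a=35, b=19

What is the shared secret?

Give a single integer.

A = 30^35 mod 43  (bits of 35 = 100011)
  bit 0 = 1: r = r^2 * 30 mod 43 = 1^2 * 30 = 1*30 = 30
  bit 1 = 0: r = r^2 mod 43 = 30^2 = 40
  bit 2 = 0: r = r^2 mod 43 = 40^2 = 9
  bit 3 = 0: r = r^2 mod 43 = 9^2 = 38
  bit 4 = 1: r = r^2 * 30 mod 43 = 38^2 * 30 = 25*30 = 19
  bit 5 = 1: r = r^2 * 30 mod 43 = 19^2 * 30 = 17*30 = 37
  -> A = 37
B = 30^19 mod 43  (bits of 19 = 10011)
  bit 0 = 1: r = r^2 * 30 mod 43 = 1^2 * 30 = 1*30 = 30
  bit 1 = 0: r = r^2 mod 43 = 30^2 = 40
  bit 2 = 0: r = r^2 mod 43 = 40^2 = 9
  bit 3 = 1: r = r^2 * 30 mod 43 = 9^2 * 30 = 38*30 = 22
  bit 4 = 1: r = r^2 * 30 mod 43 = 22^2 * 30 = 11*30 = 29
  -> B = 29
s = B^a = 29^35 mod 43  (bits of 35 = 100011)
  bit 0 = 1: r = r^2 * 29 mod 43 = 1^2 * 29 = 1*29 = 29
  bit 1 = 0: r = r^2 mod 43 = 29^2 = 24
  bit 2 = 0: r = r^2 mod 43 = 24^2 = 17
  bit 3 = 0: r = r^2 mod 43 = 17^2 = 31
  bit 4 = 1: r = r^2 * 29 mod 43 = 31^2 * 29 = 15*29 = 5
  bit 5 = 1: r = r^2 * 29 mod 43 = 5^2 * 29 = 25*29 = 37
  -> s = B^a = 37

Answer: 37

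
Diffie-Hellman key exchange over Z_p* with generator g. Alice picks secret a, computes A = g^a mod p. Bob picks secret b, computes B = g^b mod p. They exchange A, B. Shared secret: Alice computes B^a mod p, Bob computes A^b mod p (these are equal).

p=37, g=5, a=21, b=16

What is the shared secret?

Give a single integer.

Answer: 10

Derivation:
A = 5^21 mod 37  (bits of 21 = 10101)
  bit 0 = 1: r = r^2 * 5 mod 37 = 1^2 * 5 = 1*5 = 5
  bit 1 = 0: r = r^2 mod 37 = 5^2 = 25
  bit 2 = 1: r = r^2 * 5 mod 37 = 25^2 * 5 = 33*5 = 17
  bit 3 = 0: r = r^2 mod 37 = 17^2 = 30
  bit 4 = 1: r = r^2 * 5 mod 37 = 30^2 * 5 = 12*5 = 23
  -> A = 23
B = 5^16 mod 37  (bits of 16 = 10000)
  bit 0 = 1: r = r^2 * 5 mod 37 = 1^2 * 5 = 1*5 = 5
  bit 1 = 0: r = r^2 mod 37 = 5^2 = 25
  bit 2 = 0: r = r^2 mod 37 = 25^2 = 33
  bit 3 = 0: r = r^2 mod 37 = 33^2 = 16
  bit 4 = 0: r = r^2 mod 37 = 16^2 = 34
  -> B = 34
s = B^a = 34^21 mod 37  (bits of 21 = 10101)
  bit 0 = 1: r = r^2 * 34 mod 37 = 1^2 * 34 = 1*34 = 34
  bit 1 = 0: r = r^2 mod 37 = 34^2 = 9
  bit 2 = 1: r = r^2 * 34 mod 37 = 9^2 * 34 = 7*34 = 16
  bit 3 = 0: r = r^2 mod 37 = 16^2 = 34
  bit 4 = 1: r = r^2 * 34 mod 37 = 34^2 * 34 = 9*34 = 10
  -> s = B^a = 10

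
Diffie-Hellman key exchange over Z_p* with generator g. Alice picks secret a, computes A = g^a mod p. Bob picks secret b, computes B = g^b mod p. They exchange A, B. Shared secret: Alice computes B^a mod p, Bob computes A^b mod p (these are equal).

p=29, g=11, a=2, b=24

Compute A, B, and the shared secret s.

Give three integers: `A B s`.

Answer: 5 7 20

Derivation:
A = 11^2 mod 29  (bits of 2 = 10)
  bit 0 = 1: r = r^2 * 11 mod 29 = 1^2 * 11 = 1*11 = 11
  bit 1 = 0: r = r^2 mod 29 = 11^2 = 5
  -> A = 5
B = 11^24 mod 29  (bits of 24 = 11000)
  bit 0 = 1: r = r^2 * 11 mod 29 = 1^2 * 11 = 1*11 = 11
  bit 1 = 1: r = r^2 * 11 mod 29 = 11^2 * 11 = 5*11 = 26
  bit 2 = 0: r = r^2 mod 29 = 26^2 = 9
  bit 3 = 0: r = r^2 mod 29 = 9^2 = 23
  bit 4 = 0: r = r^2 mod 29 = 23^2 = 7
  -> B = 7
s = B^a = 7^2 mod 29  (bits of 2 = 10)
  bit 0 = 1: r = r^2 * 7 mod 29 = 1^2 * 7 = 1*7 = 7
  bit 1 = 0: r = r^2 mod 29 = 7^2 = 20
  -> s = B^a = 20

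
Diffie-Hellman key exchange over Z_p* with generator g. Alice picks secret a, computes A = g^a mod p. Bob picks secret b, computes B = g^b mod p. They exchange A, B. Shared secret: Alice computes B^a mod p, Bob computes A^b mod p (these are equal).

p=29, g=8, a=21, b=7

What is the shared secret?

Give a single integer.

A = 8^21 mod 29  (bits of 21 = 10101)
  bit 0 = 1: r = r^2 * 8 mod 29 = 1^2 * 8 = 1*8 = 8
  bit 1 = 0: r = r^2 mod 29 = 8^2 = 6
  bit 2 = 1: r = r^2 * 8 mod 29 = 6^2 * 8 = 7*8 = 27
  bit 3 = 0: r = r^2 mod 29 = 27^2 = 4
  bit 4 = 1: r = r^2 * 8 mod 29 = 4^2 * 8 = 16*8 = 12
  -> A = 12
B = 8^7 mod 29  (bits of 7 = 111)
  bit 0 = 1: r = r^2 * 8 mod 29 = 1^2 * 8 = 1*8 = 8
  bit 1 = 1: r = r^2 * 8 mod 29 = 8^2 * 8 = 6*8 = 19
  bit 2 = 1: r = r^2 * 8 mod 29 = 19^2 * 8 = 13*8 = 17
  -> B = 17
s = B^a = 17^21 mod 29  (bits of 21 = 10101)
  bit 0 = 1: r = r^2 * 17 mod 29 = 1^2 * 17 = 1*17 = 17
  bit 1 = 0: r = r^2 mod 29 = 17^2 = 28
  bit 2 = 1: r = r^2 * 17 mod 29 = 28^2 * 17 = 1*17 = 17
  bit 3 = 0: r = r^2 mod 29 = 17^2 = 28
  bit 4 = 1: r = r^2 * 17 mod 29 = 28^2 * 17 = 1*17 = 17
  -> s = B^a = 17

Answer: 17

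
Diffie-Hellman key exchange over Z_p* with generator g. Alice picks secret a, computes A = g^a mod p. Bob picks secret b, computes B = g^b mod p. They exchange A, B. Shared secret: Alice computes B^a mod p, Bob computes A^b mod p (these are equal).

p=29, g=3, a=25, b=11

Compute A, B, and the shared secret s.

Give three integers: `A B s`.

Answer: 14 15 8

Derivation:
A = 3^25 mod 29  (bits of 25 = 11001)
  bit 0 = 1: r = r^2 * 3 mod 29 = 1^2 * 3 = 1*3 = 3
  bit 1 = 1: r = r^2 * 3 mod 29 = 3^2 * 3 = 9*3 = 27
  bit 2 = 0: r = r^2 mod 29 = 27^2 = 4
  bit 3 = 0: r = r^2 mod 29 = 4^2 = 16
  bit 4 = 1: r = r^2 * 3 mod 29 = 16^2 * 3 = 24*3 = 14
  -> A = 14
B = 3^11 mod 29  (bits of 11 = 1011)
  bit 0 = 1: r = r^2 * 3 mod 29 = 1^2 * 3 = 1*3 = 3
  bit 1 = 0: r = r^2 mod 29 = 3^2 = 9
  bit 2 = 1: r = r^2 * 3 mod 29 = 9^2 * 3 = 23*3 = 11
  bit 3 = 1: r = r^2 * 3 mod 29 = 11^2 * 3 = 5*3 = 15
  -> B = 15
s = B^a = 15^25 mod 29  (bits of 25 = 11001)
  bit 0 = 1: r = r^2 * 15 mod 29 = 1^2 * 15 = 1*15 = 15
  bit 1 = 1: r = r^2 * 15 mod 29 = 15^2 * 15 = 22*15 = 11
  bit 2 = 0: r = r^2 mod 29 = 11^2 = 5
  bit 3 = 0: r = r^2 mod 29 = 5^2 = 25
  bit 4 = 1: r = r^2 * 15 mod 29 = 25^2 * 15 = 16*15 = 8
  -> s = B^a = 8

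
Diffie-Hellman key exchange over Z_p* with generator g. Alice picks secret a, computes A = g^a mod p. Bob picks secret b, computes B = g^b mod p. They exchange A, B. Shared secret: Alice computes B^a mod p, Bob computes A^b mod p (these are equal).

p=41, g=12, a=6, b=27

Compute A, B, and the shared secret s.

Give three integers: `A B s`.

A = 12^6 mod 41  (bits of 6 = 110)
  bit 0 = 1: r = r^2 * 12 mod 41 = 1^2 * 12 = 1*12 = 12
  bit 1 = 1: r = r^2 * 12 mod 41 = 12^2 * 12 = 21*12 = 6
  bit 2 = 0: r = r^2 mod 41 = 6^2 = 36
  -> A = 36
B = 12^27 mod 41  (bits of 27 = 11011)
  bit 0 = 1: r = r^2 * 12 mod 41 = 1^2 * 12 = 1*12 = 12
  bit 1 = 1: r = r^2 * 12 mod 41 = 12^2 * 12 = 21*12 = 6
  bit 2 = 0: r = r^2 mod 41 = 6^2 = 36
  bit 3 = 1: r = r^2 * 12 mod 41 = 36^2 * 12 = 25*12 = 13
  bit 4 = 1: r = r^2 * 12 mod 41 = 13^2 * 12 = 5*12 = 19
  -> B = 19
s = B^a = 19^6 mod 41  (bits of 6 = 110)
  bit 0 = 1: r = r^2 * 19 mod 41 = 1^2 * 19 = 1*19 = 19
  bit 1 = 1: r = r^2 * 19 mod 41 = 19^2 * 19 = 33*19 = 12
  bit 2 = 0: r = r^2 mod 41 = 12^2 = 21
  -> s = B^a = 21

Answer: 36 19 21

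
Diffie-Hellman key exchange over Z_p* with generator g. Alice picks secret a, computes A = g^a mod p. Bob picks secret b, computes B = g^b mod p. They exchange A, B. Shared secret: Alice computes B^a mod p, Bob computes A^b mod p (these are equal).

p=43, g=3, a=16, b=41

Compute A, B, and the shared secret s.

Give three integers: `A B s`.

Answer: 23 29 15

Derivation:
A = 3^16 mod 43  (bits of 16 = 10000)
  bit 0 = 1: r = r^2 * 3 mod 43 = 1^2 * 3 = 1*3 = 3
  bit 1 = 0: r = r^2 mod 43 = 3^2 = 9
  bit 2 = 0: r = r^2 mod 43 = 9^2 = 38
  bit 3 = 0: r = r^2 mod 43 = 38^2 = 25
  bit 4 = 0: r = r^2 mod 43 = 25^2 = 23
  -> A = 23
B = 3^41 mod 43  (bits of 41 = 101001)
  bit 0 = 1: r = r^2 * 3 mod 43 = 1^2 * 3 = 1*3 = 3
  bit 1 = 0: r = r^2 mod 43 = 3^2 = 9
  bit 2 = 1: r = r^2 * 3 mod 43 = 9^2 * 3 = 38*3 = 28
  bit 3 = 0: r = r^2 mod 43 = 28^2 = 10
  bit 4 = 0: r = r^2 mod 43 = 10^2 = 14
  bit 5 = 1: r = r^2 * 3 mod 43 = 14^2 * 3 = 24*3 = 29
  -> B = 29
s = B^a = 29^16 mod 43  (bits of 16 = 10000)
  bit 0 = 1: r = r^2 * 29 mod 43 = 1^2 * 29 = 1*29 = 29
  bit 1 = 0: r = r^2 mod 43 = 29^2 = 24
  bit 2 = 0: r = r^2 mod 43 = 24^2 = 17
  bit 3 = 0: r = r^2 mod 43 = 17^2 = 31
  bit 4 = 0: r = r^2 mod 43 = 31^2 = 15
  -> s = B^a = 15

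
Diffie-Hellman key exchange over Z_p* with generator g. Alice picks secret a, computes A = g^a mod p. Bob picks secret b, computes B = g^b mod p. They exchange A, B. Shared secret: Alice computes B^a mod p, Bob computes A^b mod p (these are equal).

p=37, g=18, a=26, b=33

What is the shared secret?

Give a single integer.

Answer: 27

Derivation:
A = 18^26 mod 37  (bits of 26 = 11010)
  bit 0 = 1: r = r^2 * 18 mod 37 = 1^2 * 18 = 1*18 = 18
  bit 1 = 1: r = r^2 * 18 mod 37 = 18^2 * 18 = 28*18 = 23
  bit 2 = 0: r = r^2 mod 37 = 23^2 = 11
  bit 3 = 1: r = r^2 * 18 mod 37 = 11^2 * 18 = 10*18 = 32
  bit 4 = 0: r = r^2 mod 37 = 32^2 = 25
  -> A = 25
B = 18^33 mod 37  (bits of 33 = 100001)
  bit 0 = 1: r = r^2 * 18 mod 37 = 1^2 * 18 = 1*18 = 18
  bit 1 = 0: r = r^2 mod 37 = 18^2 = 28
  bit 2 = 0: r = r^2 mod 37 = 28^2 = 7
  bit 3 = 0: r = r^2 mod 37 = 7^2 = 12
  bit 4 = 0: r = r^2 mod 37 = 12^2 = 33
  bit 5 = 1: r = r^2 * 18 mod 37 = 33^2 * 18 = 16*18 = 29
  -> B = 29
s = B^a = 29^26 mod 37  (bits of 26 = 11010)
  bit 0 = 1: r = r^2 * 29 mod 37 = 1^2 * 29 = 1*29 = 29
  bit 1 = 1: r = r^2 * 29 mod 37 = 29^2 * 29 = 27*29 = 6
  bit 2 = 0: r = r^2 mod 37 = 6^2 = 36
  bit 3 = 1: r = r^2 * 29 mod 37 = 36^2 * 29 = 1*29 = 29
  bit 4 = 0: r = r^2 mod 37 = 29^2 = 27
  -> s = B^a = 27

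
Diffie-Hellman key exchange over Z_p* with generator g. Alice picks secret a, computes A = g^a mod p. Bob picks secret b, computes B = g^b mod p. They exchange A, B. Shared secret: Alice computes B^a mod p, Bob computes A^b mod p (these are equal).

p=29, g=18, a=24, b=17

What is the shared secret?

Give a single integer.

A = 18^24 mod 29  (bits of 24 = 11000)
  bit 0 = 1: r = r^2 * 18 mod 29 = 1^2 * 18 = 1*18 = 18
  bit 1 = 1: r = r^2 * 18 mod 29 = 18^2 * 18 = 5*18 = 3
  bit 2 = 0: r = r^2 mod 29 = 3^2 = 9
  bit 3 = 0: r = r^2 mod 29 = 9^2 = 23
  bit 4 = 0: r = r^2 mod 29 = 23^2 = 7
  -> A = 7
B = 18^17 mod 29  (bits of 17 = 10001)
  bit 0 = 1: r = r^2 * 18 mod 29 = 1^2 * 18 = 1*18 = 18
  bit 1 = 0: r = r^2 mod 29 = 18^2 = 5
  bit 2 = 0: r = r^2 mod 29 = 5^2 = 25
  bit 3 = 0: r = r^2 mod 29 = 25^2 = 16
  bit 4 = 1: r = r^2 * 18 mod 29 = 16^2 * 18 = 24*18 = 26
  -> B = 26
s = B^a = 26^24 mod 29  (bits of 24 = 11000)
  bit 0 = 1: r = r^2 * 26 mod 29 = 1^2 * 26 = 1*26 = 26
  bit 1 = 1: r = r^2 * 26 mod 29 = 26^2 * 26 = 9*26 = 2
  bit 2 = 0: r = r^2 mod 29 = 2^2 = 4
  bit 3 = 0: r = r^2 mod 29 = 4^2 = 16
  bit 4 = 0: r = r^2 mod 29 = 16^2 = 24
  -> s = B^a = 24

Answer: 24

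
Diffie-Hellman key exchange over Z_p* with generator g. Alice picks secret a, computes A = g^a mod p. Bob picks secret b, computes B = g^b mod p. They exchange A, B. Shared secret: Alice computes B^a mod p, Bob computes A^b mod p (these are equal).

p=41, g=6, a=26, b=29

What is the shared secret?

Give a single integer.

Answer: 20

Derivation:
A = 6^26 mod 41  (bits of 26 = 11010)
  bit 0 = 1: r = r^2 * 6 mod 41 = 1^2 * 6 = 1*6 = 6
  bit 1 = 1: r = r^2 * 6 mod 41 = 6^2 * 6 = 36*6 = 11
  bit 2 = 0: r = r^2 mod 41 = 11^2 = 39
  bit 3 = 1: r = r^2 * 6 mod 41 = 39^2 * 6 = 4*6 = 24
  bit 4 = 0: r = r^2 mod 41 = 24^2 = 2
  -> A = 2
B = 6^29 mod 41  (bits of 29 = 11101)
  bit 0 = 1: r = r^2 * 6 mod 41 = 1^2 * 6 = 1*6 = 6
  bit 1 = 1: r = r^2 * 6 mod 41 = 6^2 * 6 = 36*6 = 11
  bit 2 = 1: r = r^2 * 6 mod 41 = 11^2 * 6 = 39*6 = 29
  bit 3 = 0: r = r^2 mod 41 = 29^2 = 21
  bit 4 = 1: r = r^2 * 6 mod 41 = 21^2 * 6 = 31*6 = 22
  -> B = 22
s = B^a = 22^26 mod 41  (bits of 26 = 11010)
  bit 0 = 1: r = r^2 * 22 mod 41 = 1^2 * 22 = 1*22 = 22
  bit 1 = 1: r = r^2 * 22 mod 41 = 22^2 * 22 = 33*22 = 29
  bit 2 = 0: r = r^2 mod 41 = 29^2 = 21
  bit 3 = 1: r = r^2 * 22 mod 41 = 21^2 * 22 = 31*22 = 26
  bit 4 = 0: r = r^2 mod 41 = 26^2 = 20
  -> s = B^a = 20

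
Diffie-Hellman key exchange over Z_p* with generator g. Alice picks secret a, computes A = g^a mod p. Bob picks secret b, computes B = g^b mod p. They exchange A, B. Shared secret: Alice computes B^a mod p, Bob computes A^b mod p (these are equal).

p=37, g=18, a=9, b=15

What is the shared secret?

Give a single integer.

Answer: 6

Derivation:
A = 18^9 mod 37  (bits of 9 = 1001)
  bit 0 = 1: r = r^2 * 18 mod 37 = 1^2 * 18 = 1*18 = 18
  bit 1 = 0: r = r^2 mod 37 = 18^2 = 28
  bit 2 = 0: r = r^2 mod 37 = 28^2 = 7
  bit 3 = 1: r = r^2 * 18 mod 37 = 7^2 * 18 = 12*18 = 31
  -> A = 31
B = 18^15 mod 37  (bits of 15 = 1111)
  bit 0 = 1: r = r^2 * 18 mod 37 = 1^2 * 18 = 1*18 = 18
  bit 1 = 1: r = r^2 * 18 mod 37 = 18^2 * 18 = 28*18 = 23
  bit 2 = 1: r = r^2 * 18 mod 37 = 23^2 * 18 = 11*18 = 13
  bit 3 = 1: r = r^2 * 18 mod 37 = 13^2 * 18 = 21*18 = 8
  -> B = 8
s = B^a = 8^9 mod 37  (bits of 9 = 1001)
  bit 0 = 1: r = r^2 * 8 mod 37 = 1^2 * 8 = 1*8 = 8
  bit 1 = 0: r = r^2 mod 37 = 8^2 = 27
  bit 2 = 0: r = r^2 mod 37 = 27^2 = 26
  bit 3 = 1: r = r^2 * 8 mod 37 = 26^2 * 8 = 10*8 = 6
  -> s = B^a = 6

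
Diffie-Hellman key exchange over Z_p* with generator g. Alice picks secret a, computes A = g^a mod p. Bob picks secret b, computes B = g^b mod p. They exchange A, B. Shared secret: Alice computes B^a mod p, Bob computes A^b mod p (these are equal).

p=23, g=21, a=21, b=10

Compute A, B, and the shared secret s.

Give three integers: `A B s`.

Answer: 11 12 2

Derivation:
A = 21^21 mod 23  (bits of 21 = 10101)
  bit 0 = 1: r = r^2 * 21 mod 23 = 1^2 * 21 = 1*21 = 21
  bit 1 = 0: r = r^2 mod 23 = 21^2 = 4
  bit 2 = 1: r = r^2 * 21 mod 23 = 4^2 * 21 = 16*21 = 14
  bit 3 = 0: r = r^2 mod 23 = 14^2 = 12
  bit 4 = 1: r = r^2 * 21 mod 23 = 12^2 * 21 = 6*21 = 11
  -> A = 11
B = 21^10 mod 23  (bits of 10 = 1010)
  bit 0 = 1: r = r^2 * 21 mod 23 = 1^2 * 21 = 1*21 = 21
  bit 1 = 0: r = r^2 mod 23 = 21^2 = 4
  bit 2 = 1: r = r^2 * 21 mod 23 = 4^2 * 21 = 16*21 = 14
  bit 3 = 0: r = r^2 mod 23 = 14^2 = 12
  -> B = 12
s = B^a = 12^21 mod 23  (bits of 21 = 10101)
  bit 0 = 1: r = r^2 * 12 mod 23 = 1^2 * 12 = 1*12 = 12
  bit 1 = 0: r = r^2 mod 23 = 12^2 = 6
  bit 2 = 1: r = r^2 * 12 mod 23 = 6^2 * 12 = 13*12 = 18
  bit 3 = 0: r = r^2 mod 23 = 18^2 = 2
  bit 4 = 1: r = r^2 * 12 mod 23 = 2^2 * 12 = 4*12 = 2
  -> s = B^a = 2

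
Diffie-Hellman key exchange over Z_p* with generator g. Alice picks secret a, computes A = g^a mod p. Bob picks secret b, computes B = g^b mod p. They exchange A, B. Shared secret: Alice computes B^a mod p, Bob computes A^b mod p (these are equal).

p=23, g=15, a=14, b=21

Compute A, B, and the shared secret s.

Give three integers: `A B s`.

A = 15^14 mod 23  (bits of 14 = 1110)
  bit 0 = 1: r = r^2 * 15 mod 23 = 1^2 * 15 = 1*15 = 15
  bit 1 = 1: r = r^2 * 15 mod 23 = 15^2 * 15 = 18*15 = 17
  bit 2 = 1: r = r^2 * 15 mod 23 = 17^2 * 15 = 13*15 = 11
  bit 3 = 0: r = r^2 mod 23 = 11^2 = 6
  -> A = 6
B = 15^21 mod 23  (bits of 21 = 10101)
  bit 0 = 1: r = r^2 * 15 mod 23 = 1^2 * 15 = 1*15 = 15
  bit 1 = 0: r = r^2 mod 23 = 15^2 = 18
  bit 2 = 1: r = r^2 * 15 mod 23 = 18^2 * 15 = 2*15 = 7
  bit 3 = 0: r = r^2 mod 23 = 7^2 = 3
  bit 4 = 1: r = r^2 * 15 mod 23 = 3^2 * 15 = 9*15 = 20
  -> B = 20
s = B^a = 20^14 mod 23  (bits of 14 = 1110)
  bit 0 = 1: r = r^2 * 20 mod 23 = 1^2 * 20 = 1*20 = 20
  bit 1 = 1: r = r^2 * 20 mod 23 = 20^2 * 20 = 9*20 = 19
  bit 2 = 1: r = r^2 * 20 mod 23 = 19^2 * 20 = 16*20 = 21
  bit 3 = 0: r = r^2 mod 23 = 21^2 = 4
  -> s = B^a = 4

Answer: 6 20 4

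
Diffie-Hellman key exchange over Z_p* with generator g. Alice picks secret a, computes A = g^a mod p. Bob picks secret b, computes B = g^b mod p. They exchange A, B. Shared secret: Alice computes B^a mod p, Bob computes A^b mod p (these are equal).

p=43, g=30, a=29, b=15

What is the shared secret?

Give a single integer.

A = 30^29 mod 43  (bits of 29 = 11101)
  bit 0 = 1: r = r^2 * 30 mod 43 = 1^2 * 30 = 1*30 = 30
  bit 1 = 1: r = r^2 * 30 mod 43 = 30^2 * 30 = 40*30 = 39
  bit 2 = 1: r = r^2 * 30 mod 43 = 39^2 * 30 = 16*30 = 7
  bit 3 = 0: r = r^2 mod 43 = 7^2 = 6
  bit 4 = 1: r = r^2 * 30 mod 43 = 6^2 * 30 = 36*30 = 5
  -> A = 5
B = 30^15 mod 43  (bits of 15 = 1111)
  bit 0 = 1: r = r^2 * 30 mod 43 = 1^2 * 30 = 1*30 = 30
  bit 1 = 1: r = r^2 * 30 mod 43 = 30^2 * 30 = 40*30 = 39
  bit 2 = 1: r = r^2 * 30 mod 43 = 39^2 * 30 = 16*30 = 7
  bit 3 = 1: r = r^2 * 30 mod 43 = 7^2 * 30 = 6*30 = 8
  -> B = 8
s = B^a = 8^29 mod 43  (bits of 29 = 11101)
  bit 0 = 1: r = r^2 * 8 mod 43 = 1^2 * 8 = 1*8 = 8
  bit 1 = 1: r = r^2 * 8 mod 43 = 8^2 * 8 = 21*8 = 39
  bit 2 = 1: r = r^2 * 8 mod 43 = 39^2 * 8 = 16*8 = 42
  bit 3 = 0: r = r^2 mod 43 = 42^2 = 1
  bit 4 = 1: r = r^2 * 8 mod 43 = 1^2 * 8 = 1*8 = 8
  -> s = B^a = 8

Answer: 8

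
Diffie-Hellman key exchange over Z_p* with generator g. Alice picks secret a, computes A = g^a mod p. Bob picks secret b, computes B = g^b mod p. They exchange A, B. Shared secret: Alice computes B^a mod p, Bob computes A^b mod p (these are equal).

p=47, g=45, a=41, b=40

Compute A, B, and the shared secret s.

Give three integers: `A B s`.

Answer: 22 36 34

Derivation:
A = 45^41 mod 47  (bits of 41 = 101001)
  bit 0 = 1: r = r^2 * 45 mod 47 = 1^2 * 45 = 1*45 = 45
  bit 1 = 0: r = r^2 mod 47 = 45^2 = 4
  bit 2 = 1: r = r^2 * 45 mod 47 = 4^2 * 45 = 16*45 = 15
  bit 3 = 0: r = r^2 mod 47 = 15^2 = 37
  bit 4 = 0: r = r^2 mod 47 = 37^2 = 6
  bit 5 = 1: r = r^2 * 45 mod 47 = 6^2 * 45 = 36*45 = 22
  -> A = 22
B = 45^40 mod 47  (bits of 40 = 101000)
  bit 0 = 1: r = r^2 * 45 mod 47 = 1^2 * 45 = 1*45 = 45
  bit 1 = 0: r = r^2 mod 47 = 45^2 = 4
  bit 2 = 1: r = r^2 * 45 mod 47 = 4^2 * 45 = 16*45 = 15
  bit 3 = 0: r = r^2 mod 47 = 15^2 = 37
  bit 4 = 0: r = r^2 mod 47 = 37^2 = 6
  bit 5 = 0: r = r^2 mod 47 = 6^2 = 36
  -> B = 36
s = B^a = 36^41 mod 47  (bits of 41 = 101001)
  bit 0 = 1: r = r^2 * 36 mod 47 = 1^2 * 36 = 1*36 = 36
  bit 1 = 0: r = r^2 mod 47 = 36^2 = 27
  bit 2 = 1: r = r^2 * 36 mod 47 = 27^2 * 36 = 24*36 = 18
  bit 3 = 0: r = r^2 mod 47 = 18^2 = 42
  bit 4 = 0: r = r^2 mod 47 = 42^2 = 25
  bit 5 = 1: r = r^2 * 36 mod 47 = 25^2 * 36 = 14*36 = 34
  -> s = B^a = 34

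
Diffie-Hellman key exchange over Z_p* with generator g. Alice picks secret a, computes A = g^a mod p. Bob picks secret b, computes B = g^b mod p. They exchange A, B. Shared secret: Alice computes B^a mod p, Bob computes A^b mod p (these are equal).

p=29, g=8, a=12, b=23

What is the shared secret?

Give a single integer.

Answer: 25

Derivation:
A = 8^12 mod 29  (bits of 12 = 1100)
  bit 0 = 1: r = r^2 * 8 mod 29 = 1^2 * 8 = 1*8 = 8
  bit 1 = 1: r = r^2 * 8 mod 29 = 8^2 * 8 = 6*8 = 19
  bit 2 = 0: r = r^2 mod 29 = 19^2 = 13
  bit 3 = 0: r = r^2 mod 29 = 13^2 = 24
  -> A = 24
B = 8^23 mod 29  (bits of 23 = 10111)
  bit 0 = 1: r = r^2 * 8 mod 29 = 1^2 * 8 = 1*8 = 8
  bit 1 = 0: r = r^2 mod 29 = 8^2 = 6
  bit 2 = 1: r = r^2 * 8 mod 29 = 6^2 * 8 = 7*8 = 27
  bit 3 = 1: r = r^2 * 8 mod 29 = 27^2 * 8 = 4*8 = 3
  bit 4 = 1: r = r^2 * 8 mod 29 = 3^2 * 8 = 9*8 = 14
  -> B = 14
s = B^a = 14^12 mod 29  (bits of 12 = 1100)
  bit 0 = 1: r = r^2 * 14 mod 29 = 1^2 * 14 = 1*14 = 14
  bit 1 = 1: r = r^2 * 14 mod 29 = 14^2 * 14 = 22*14 = 18
  bit 2 = 0: r = r^2 mod 29 = 18^2 = 5
  bit 3 = 0: r = r^2 mod 29 = 5^2 = 25
  -> s = B^a = 25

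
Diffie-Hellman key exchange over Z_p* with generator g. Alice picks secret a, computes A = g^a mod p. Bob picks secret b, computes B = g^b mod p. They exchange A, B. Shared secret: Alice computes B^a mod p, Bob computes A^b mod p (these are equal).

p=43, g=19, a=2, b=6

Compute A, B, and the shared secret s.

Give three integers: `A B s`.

Answer: 17 11 35

Derivation:
A = 19^2 mod 43  (bits of 2 = 10)
  bit 0 = 1: r = r^2 * 19 mod 43 = 1^2 * 19 = 1*19 = 19
  bit 1 = 0: r = r^2 mod 43 = 19^2 = 17
  -> A = 17
B = 19^6 mod 43  (bits of 6 = 110)
  bit 0 = 1: r = r^2 * 19 mod 43 = 1^2 * 19 = 1*19 = 19
  bit 1 = 1: r = r^2 * 19 mod 43 = 19^2 * 19 = 17*19 = 22
  bit 2 = 0: r = r^2 mod 43 = 22^2 = 11
  -> B = 11
s = B^a = 11^2 mod 43  (bits of 2 = 10)
  bit 0 = 1: r = r^2 * 11 mod 43 = 1^2 * 11 = 1*11 = 11
  bit 1 = 0: r = r^2 mod 43 = 11^2 = 35
  -> s = B^a = 35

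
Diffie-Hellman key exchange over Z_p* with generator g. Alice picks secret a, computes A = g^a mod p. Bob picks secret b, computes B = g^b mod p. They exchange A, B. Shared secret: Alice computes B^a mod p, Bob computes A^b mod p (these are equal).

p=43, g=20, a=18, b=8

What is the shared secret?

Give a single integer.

A = 20^18 mod 43  (bits of 18 = 10010)
  bit 0 = 1: r = r^2 * 20 mod 43 = 1^2 * 20 = 1*20 = 20
  bit 1 = 0: r = r^2 mod 43 = 20^2 = 13
  bit 2 = 0: r = r^2 mod 43 = 13^2 = 40
  bit 3 = 1: r = r^2 * 20 mod 43 = 40^2 * 20 = 9*20 = 8
  bit 4 = 0: r = r^2 mod 43 = 8^2 = 21
  -> A = 21
B = 20^8 mod 43  (bits of 8 = 1000)
  bit 0 = 1: r = r^2 * 20 mod 43 = 1^2 * 20 = 1*20 = 20
  bit 1 = 0: r = r^2 mod 43 = 20^2 = 13
  bit 2 = 0: r = r^2 mod 43 = 13^2 = 40
  bit 3 = 0: r = r^2 mod 43 = 40^2 = 9
  -> B = 9
s = B^a = 9^18 mod 43  (bits of 18 = 10010)
  bit 0 = 1: r = r^2 * 9 mod 43 = 1^2 * 9 = 1*9 = 9
  bit 1 = 0: r = r^2 mod 43 = 9^2 = 38
  bit 2 = 0: r = r^2 mod 43 = 38^2 = 25
  bit 3 = 1: r = r^2 * 9 mod 43 = 25^2 * 9 = 23*9 = 35
  bit 4 = 0: r = r^2 mod 43 = 35^2 = 21
  -> s = B^a = 21

Answer: 21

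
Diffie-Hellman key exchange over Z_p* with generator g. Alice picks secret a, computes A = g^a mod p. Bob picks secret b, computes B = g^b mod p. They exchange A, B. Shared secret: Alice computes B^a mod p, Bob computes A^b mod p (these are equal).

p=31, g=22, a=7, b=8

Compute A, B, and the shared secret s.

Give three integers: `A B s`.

A = 22^7 mod 31  (bits of 7 = 111)
  bit 0 = 1: r = r^2 * 22 mod 31 = 1^2 * 22 = 1*22 = 22
  bit 1 = 1: r = r^2 * 22 mod 31 = 22^2 * 22 = 19*22 = 15
  bit 2 = 1: r = r^2 * 22 mod 31 = 15^2 * 22 = 8*22 = 21
  -> A = 21
B = 22^8 mod 31  (bits of 8 = 1000)
  bit 0 = 1: r = r^2 * 22 mod 31 = 1^2 * 22 = 1*22 = 22
  bit 1 = 0: r = r^2 mod 31 = 22^2 = 19
  bit 2 = 0: r = r^2 mod 31 = 19^2 = 20
  bit 3 = 0: r = r^2 mod 31 = 20^2 = 28
  -> B = 28
s = B^a = 28^7 mod 31  (bits of 7 = 111)
  bit 0 = 1: r = r^2 * 28 mod 31 = 1^2 * 28 = 1*28 = 28
  bit 1 = 1: r = r^2 * 28 mod 31 = 28^2 * 28 = 9*28 = 4
  bit 2 = 1: r = r^2 * 28 mod 31 = 4^2 * 28 = 16*28 = 14
  -> s = B^a = 14

Answer: 21 28 14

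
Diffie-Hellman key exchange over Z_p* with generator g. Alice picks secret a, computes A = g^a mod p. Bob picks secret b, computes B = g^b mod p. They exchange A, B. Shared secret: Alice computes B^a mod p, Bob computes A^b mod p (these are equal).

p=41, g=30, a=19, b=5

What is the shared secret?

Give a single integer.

A = 30^19 mod 41  (bits of 19 = 10011)
  bit 0 = 1: r = r^2 * 30 mod 41 = 1^2 * 30 = 1*30 = 30
  bit 1 = 0: r = r^2 mod 41 = 30^2 = 39
  bit 2 = 0: r = r^2 mod 41 = 39^2 = 4
  bit 3 = 1: r = r^2 * 30 mod 41 = 4^2 * 30 = 16*30 = 29
  bit 4 = 1: r = r^2 * 30 mod 41 = 29^2 * 30 = 21*30 = 15
  -> A = 15
B = 30^5 mod 41  (bits of 5 = 101)
  bit 0 = 1: r = r^2 * 30 mod 41 = 1^2 * 30 = 1*30 = 30
  bit 1 = 0: r = r^2 mod 41 = 30^2 = 39
  bit 2 = 1: r = r^2 * 30 mod 41 = 39^2 * 30 = 4*30 = 38
  -> B = 38
s = B^a = 38^19 mod 41  (bits of 19 = 10011)
  bit 0 = 1: r = r^2 * 38 mod 41 = 1^2 * 38 = 1*38 = 38
  bit 1 = 0: r = r^2 mod 41 = 38^2 = 9
  bit 2 = 0: r = r^2 mod 41 = 9^2 = 40
  bit 3 = 1: r = r^2 * 38 mod 41 = 40^2 * 38 = 1*38 = 38
  bit 4 = 1: r = r^2 * 38 mod 41 = 38^2 * 38 = 9*38 = 14
  -> s = B^a = 14

Answer: 14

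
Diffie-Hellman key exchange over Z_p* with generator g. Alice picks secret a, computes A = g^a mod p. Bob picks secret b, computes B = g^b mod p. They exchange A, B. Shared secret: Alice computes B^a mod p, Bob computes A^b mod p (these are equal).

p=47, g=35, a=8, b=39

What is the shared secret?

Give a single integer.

Answer: 6

Derivation:
A = 35^8 mod 47  (bits of 8 = 1000)
  bit 0 = 1: r = r^2 * 35 mod 47 = 1^2 * 35 = 1*35 = 35
  bit 1 = 0: r = r^2 mod 47 = 35^2 = 3
  bit 2 = 0: r = r^2 mod 47 = 3^2 = 9
  bit 3 = 0: r = r^2 mod 47 = 9^2 = 34
  -> A = 34
B = 35^39 mod 47  (bits of 39 = 100111)
  bit 0 = 1: r = r^2 * 35 mod 47 = 1^2 * 35 = 1*35 = 35
  bit 1 = 0: r = r^2 mod 47 = 35^2 = 3
  bit 2 = 0: r = r^2 mod 47 = 3^2 = 9
  bit 3 = 1: r = r^2 * 35 mod 47 = 9^2 * 35 = 34*35 = 15
  bit 4 = 1: r = r^2 * 35 mod 47 = 15^2 * 35 = 37*35 = 26
  bit 5 = 1: r = r^2 * 35 mod 47 = 26^2 * 35 = 18*35 = 19
  -> B = 19
s = B^a = 19^8 mod 47  (bits of 8 = 1000)
  bit 0 = 1: r = r^2 * 19 mod 47 = 1^2 * 19 = 1*19 = 19
  bit 1 = 0: r = r^2 mod 47 = 19^2 = 32
  bit 2 = 0: r = r^2 mod 47 = 32^2 = 37
  bit 3 = 0: r = r^2 mod 47 = 37^2 = 6
  -> s = B^a = 6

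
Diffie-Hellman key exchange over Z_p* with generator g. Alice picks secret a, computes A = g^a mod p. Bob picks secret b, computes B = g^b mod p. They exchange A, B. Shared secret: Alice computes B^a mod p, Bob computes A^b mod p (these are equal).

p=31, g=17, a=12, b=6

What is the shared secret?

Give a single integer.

Answer: 2

Derivation:
A = 17^12 mod 31  (bits of 12 = 1100)
  bit 0 = 1: r = r^2 * 17 mod 31 = 1^2 * 17 = 1*17 = 17
  bit 1 = 1: r = r^2 * 17 mod 31 = 17^2 * 17 = 10*17 = 15
  bit 2 = 0: r = r^2 mod 31 = 15^2 = 8
  bit 3 = 0: r = r^2 mod 31 = 8^2 = 2
  -> A = 2
B = 17^6 mod 31  (bits of 6 = 110)
  bit 0 = 1: r = r^2 * 17 mod 31 = 1^2 * 17 = 1*17 = 17
  bit 1 = 1: r = r^2 * 17 mod 31 = 17^2 * 17 = 10*17 = 15
  bit 2 = 0: r = r^2 mod 31 = 15^2 = 8
  -> B = 8
s = B^a = 8^12 mod 31  (bits of 12 = 1100)
  bit 0 = 1: r = r^2 * 8 mod 31 = 1^2 * 8 = 1*8 = 8
  bit 1 = 1: r = r^2 * 8 mod 31 = 8^2 * 8 = 2*8 = 16
  bit 2 = 0: r = r^2 mod 31 = 16^2 = 8
  bit 3 = 0: r = r^2 mod 31 = 8^2 = 2
  -> s = B^a = 2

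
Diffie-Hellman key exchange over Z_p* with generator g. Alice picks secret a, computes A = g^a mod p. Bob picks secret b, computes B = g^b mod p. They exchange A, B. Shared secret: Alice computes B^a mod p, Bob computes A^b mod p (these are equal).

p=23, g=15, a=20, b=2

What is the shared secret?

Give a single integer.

Answer: 12

Derivation:
A = 15^20 mod 23  (bits of 20 = 10100)
  bit 0 = 1: r = r^2 * 15 mod 23 = 1^2 * 15 = 1*15 = 15
  bit 1 = 0: r = r^2 mod 23 = 15^2 = 18
  bit 2 = 1: r = r^2 * 15 mod 23 = 18^2 * 15 = 2*15 = 7
  bit 3 = 0: r = r^2 mod 23 = 7^2 = 3
  bit 4 = 0: r = r^2 mod 23 = 3^2 = 9
  -> A = 9
B = 15^2 mod 23  (bits of 2 = 10)
  bit 0 = 1: r = r^2 * 15 mod 23 = 1^2 * 15 = 1*15 = 15
  bit 1 = 0: r = r^2 mod 23 = 15^2 = 18
  -> B = 18
s = B^a = 18^20 mod 23  (bits of 20 = 10100)
  bit 0 = 1: r = r^2 * 18 mod 23 = 1^2 * 18 = 1*18 = 18
  bit 1 = 0: r = r^2 mod 23 = 18^2 = 2
  bit 2 = 1: r = r^2 * 18 mod 23 = 2^2 * 18 = 4*18 = 3
  bit 3 = 0: r = r^2 mod 23 = 3^2 = 9
  bit 4 = 0: r = r^2 mod 23 = 9^2 = 12
  -> s = B^a = 12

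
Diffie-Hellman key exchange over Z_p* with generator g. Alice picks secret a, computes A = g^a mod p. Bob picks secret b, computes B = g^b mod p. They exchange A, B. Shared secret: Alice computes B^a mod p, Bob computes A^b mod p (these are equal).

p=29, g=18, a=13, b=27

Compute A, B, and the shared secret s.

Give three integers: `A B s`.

Answer: 8 21 11

Derivation:
A = 18^13 mod 29  (bits of 13 = 1101)
  bit 0 = 1: r = r^2 * 18 mod 29 = 1^2 * 18 = 1*18 = 18
  bit 1 = 1: r = r^2 * 18 mod 29 = 18^2 * 18 = 5*18 = 3
  bit 2 = 0: r = r^2 mod 29 = 3^2 = 9
  bit 3 = 1: r = r^2 * 18 mod 29 = 9^2 * 18 = 23*18 = 8
  -> A = 8
B = 18^27 mod 29  (bits of 27 = 11011)
  bit 0 = 1: r = r^2 * 18 mod 29 = 1^2 * 18 = 1*18 = 18
  bit 1 = 1: r = r^2 * 18 mod 29 = 18^2 * 18 = 5*18 = 3
  bit 2 = 0: r = r^2 mod 29 = 3^2 = 9
  bit 3 = 1: r = r^2 * 18 mod 29 = 9^2 * 18 = 23*18 = 8
  bit 4 = 1: r = r^2 * 18 mod 29 = 8^2 * 18 = 6*18 = 21
  -> B = 21
s = B^a = 21^13 mod 29  (bits of 13 = 1101)
  bit 0 = 1: r = r^2 * 21 mod 29 = 1^2 * 21 = 1*21 = 21
  bit 1 = 1: r = r^2 * 21 mod 29 = 21^2 * 21 = 6*21 = 10
  bit 2 = 0: r = r^2 mod 29 = 10^2 = 13
  bit 3 = 1: r = r^2 * 21 mod 29 = 13^2 * 21 = 24*21 = 11
  -> s = B^a = 11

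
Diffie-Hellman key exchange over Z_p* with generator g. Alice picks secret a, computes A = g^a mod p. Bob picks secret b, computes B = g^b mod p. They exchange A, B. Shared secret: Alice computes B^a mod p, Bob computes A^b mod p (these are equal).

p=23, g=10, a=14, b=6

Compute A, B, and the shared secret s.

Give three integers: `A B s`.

Answer: 12 6 9

Derivation:
A = 10^14 mod 23  (bits of 14 = 1110)
  bit 0 = 1: r = r^2 * 10 mod 23 = 1^2 * 10 = 1*10 = 10
  bit 1 = 1: r = r^2 * 10 mod 23 = 10^2 * 10 = 8*10 = 11
  bit 2 = 1: r = r^2 * 10 mod 23 = 11^2 * 10 = 6*10 = 14
  bit 3 = 0: r = r^2 mod 23 = 14^2 = 12
  -> A = 12
B = 10^6 mod 23  (bits of 6 = 110)
  bit 0 = 1: r = r^2 * 10 mod 23 = 1^2 * 10 = 1*10 = 10
  bit 1 = 1: r = r^2 * 10 mod 23 = 10^2 * 10 = 8*10 = 11
  bit 2 = 0: r = r^2 mod 23 = 11^2 = 6
  -> B = 6
s = B^a = 6^14 mod 23  (bits of 14 = 1110)
  bit 0 = 1: r = r^2 * 6 mod 23 = 1^2 * 6 = 1*6 = 6
  bit 1 = 1: r = r^2 * 6 mod 23 = 6^2 * 6 = 13*6 = 9
  bit 2 = 1: r = r^2 * 6 mod 23 = 9^2 * 6 = 12*6 = 3
  bit 3 = 0: r = r^2 mod 23 = 3^2 = 9
  -> s = B^a = 9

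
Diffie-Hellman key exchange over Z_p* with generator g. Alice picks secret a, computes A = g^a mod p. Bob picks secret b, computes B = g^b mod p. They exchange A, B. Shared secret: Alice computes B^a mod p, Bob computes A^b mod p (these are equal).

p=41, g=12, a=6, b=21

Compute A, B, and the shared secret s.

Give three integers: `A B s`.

Answer: 36 29 36

Derivation:
A = 12^6 mod 41  (bits of 6 = 110)
  bit 0 = 1: r = r^2 * 12 mod 41 = 1^2 * 12 = 1*12 = 12
  bit 1 = 1: r = r^2 * 12 mod 41 = 12^2 * 12 = 21*12 = 6
  bit 2 = 0: r = r^2 mod 41 = 6^2 = 36
  -> A = 36
B = 12^21 mod 41  (bits of 21 = 10101)
  bit 0 = 1: r = r^2 * 12 mod 41 = 1^2 * 12 = 1*12 = 12
  bit 1 = 0: r = r^2 mod 41 = 12^2 = 21
  bit 2 = 1: r = r^2 * 12 mod 41 = 21^2 * 12 = 31*12 = 3
  bit 3 = 0: r = r^2 mod 41 = 3^2 = 9
  bit 4 = 1: r = r^2 * 12 mod 41 = 9^2 * 12 = 40*12 = 29
  -> B = 29
s = B^a = 29^6 mod 41  (bits of 6 = 110)
  bit 0 = 1: r = r^2 * 29 mod 41 = 1^2 * 29 = 1*29 = 29
  bit 1 = 1: r = r^2 * 29 mod 41 = 29^2 * 29 = 21*29 = 35
  bit 2 = 0: r = r^2 mod 41 = 35^2 = 36
  -> s = B^a = 36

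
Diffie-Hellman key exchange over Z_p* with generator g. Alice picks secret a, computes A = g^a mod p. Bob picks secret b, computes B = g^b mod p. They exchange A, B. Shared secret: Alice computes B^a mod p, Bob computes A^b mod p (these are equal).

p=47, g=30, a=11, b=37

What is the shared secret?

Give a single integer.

A = 30^11 mod 47  (bits of 11 = 1011)
  bit 0 = 1: r = r^2 * 30 mod 47 = 1^2 * 30 = 1*30 = 30
  bit 1 = 0: r = r^2 mod 47 = 30^2 = 7
  bit 2 = 1: r = r^2 * 30 mod 47 = 7^2 * 30 = 2*30 = 13
  bit 3 = 1: r = r^2 * 30 mod 47 = 13^2 * 30 = 28*30 = 41
  -> A = 41
B = 30^37 mod 47  (bits of 37 = 100101)
  bit 0 = 1: r = r^2 * 30 mod 47 = 1^2 * 30 = 1*30 = 30
  bit 1 = 0: r = r^2 mod 47 = 30^2 = 7
  bit 2 = 0: r = r^2 mod 47 = 7^2 = 2
  bit 3 = 1: r = r^2 * 30 mod 47 = 2^2 * 30 = 4*30 = 26
  bit 4 = 0: r = r^2 mod 47 = 26^2 = 18
  bit 5 = 1: r = r^2 * 30 mod 47 = 18^2 * 30 = 42*30 = 38
  -> B = 38
s = B^a = 38^11 mod 47  (bits of 11 = 1011)
  bit 0 = 1: r = r^2 * 38 mod 47 = 1^2 * 38 = 1*38 = 38
  bit 1 = 0: r = r^2 mod 47 = 38^2 = 34
  bit 2 = 1: r = r^2 * 38 mod 47 = 34^2 * 38 = 28*38 = 30
  bit 3 = 1: r = r^2 * 38 mod 47 = 30^2 * 38 = 7*38 = 31
  -> s = B^a = 31

Answer: 31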